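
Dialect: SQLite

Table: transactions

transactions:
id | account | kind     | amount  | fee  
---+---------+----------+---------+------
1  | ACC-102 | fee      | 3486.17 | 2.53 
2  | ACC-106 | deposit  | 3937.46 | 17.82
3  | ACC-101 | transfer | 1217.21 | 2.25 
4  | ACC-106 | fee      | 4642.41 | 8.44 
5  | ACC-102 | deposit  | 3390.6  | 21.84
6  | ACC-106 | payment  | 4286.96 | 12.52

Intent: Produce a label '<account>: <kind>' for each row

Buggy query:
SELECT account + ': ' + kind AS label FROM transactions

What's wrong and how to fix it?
Bug: '+' is numeric addition; on text columns SQLite converts them to 0 instead of concatenating

Fix: Use the || operator for string concatenation

Corrected query:
SELECT account || ': ' || kind AS label FROM transactions

Result:
label            
-----------------
ACC-102: fee     
ACC-106: deposit 
ACC-101: transfer
ACC-106: fee     
ACC-102: deposit 
ACC-106: payment 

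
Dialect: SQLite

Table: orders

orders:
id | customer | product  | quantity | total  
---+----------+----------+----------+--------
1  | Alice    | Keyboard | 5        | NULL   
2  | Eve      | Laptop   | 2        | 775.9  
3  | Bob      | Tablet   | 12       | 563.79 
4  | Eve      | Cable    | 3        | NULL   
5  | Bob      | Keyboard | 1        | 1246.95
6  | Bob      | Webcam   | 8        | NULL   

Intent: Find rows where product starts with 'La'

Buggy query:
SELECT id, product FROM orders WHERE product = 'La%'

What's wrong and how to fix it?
Bug: '=' compares the literal string including the % character; pattern matching needs LIKE

Fix: Replace '=' with LIKE so 'La%' is treated as a pattern

Corrected query:
SELECT id, product FROM orders WHERE product LIKE 'La%'

Result:
id | product
---+--------
2  | Laptop 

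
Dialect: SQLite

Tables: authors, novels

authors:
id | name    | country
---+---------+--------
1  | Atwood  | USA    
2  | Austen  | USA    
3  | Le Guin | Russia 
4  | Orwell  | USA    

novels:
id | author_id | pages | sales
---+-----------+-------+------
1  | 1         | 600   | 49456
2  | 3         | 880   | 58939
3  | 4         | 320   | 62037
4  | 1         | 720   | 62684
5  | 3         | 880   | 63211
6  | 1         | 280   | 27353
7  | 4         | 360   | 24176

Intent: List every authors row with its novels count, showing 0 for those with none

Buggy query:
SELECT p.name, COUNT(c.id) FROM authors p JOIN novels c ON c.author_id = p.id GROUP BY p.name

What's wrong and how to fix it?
Bug: INNER JOIN drops authors rows that have no matching novels rows

Fix: Use LEFT JOIN so parents without children still appear (COUNT(c.id) gives 0)

Corrected query:
SELECT p.name, COUNT(c.id) FROM authors p LEFT JOIN novels c ON c.author_id = p.id GROUP BY p.name

Result:
name    | COUNT(c.id)
--------+------------
Atwood  | 3          
Austen  | 0          
Le Guin | 2          
Orwell  | 2          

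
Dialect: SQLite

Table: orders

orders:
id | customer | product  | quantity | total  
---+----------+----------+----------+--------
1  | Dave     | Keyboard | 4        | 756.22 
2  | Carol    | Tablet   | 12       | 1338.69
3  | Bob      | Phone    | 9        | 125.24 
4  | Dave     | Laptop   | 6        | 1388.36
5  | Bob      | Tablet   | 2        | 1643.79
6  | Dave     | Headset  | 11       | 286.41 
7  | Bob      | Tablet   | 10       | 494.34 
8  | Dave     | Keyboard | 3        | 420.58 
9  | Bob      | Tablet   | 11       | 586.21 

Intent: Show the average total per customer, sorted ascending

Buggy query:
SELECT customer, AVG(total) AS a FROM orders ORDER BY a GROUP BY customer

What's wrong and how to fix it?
Bug: ORDER BY appears before GROUP BY; SQL clause order requires GROUP BY first

Fix: Move ORDER BY to the end, after GROUP BY

Corrected query:
SELECT customer, AVG(total) AS a FROM orders GROUP BY customer ORDER BY a

Result:
customer | a       
---------+---------
Bob      | 712.395 
Dave     | 712.8925
Carol    | 1338.69 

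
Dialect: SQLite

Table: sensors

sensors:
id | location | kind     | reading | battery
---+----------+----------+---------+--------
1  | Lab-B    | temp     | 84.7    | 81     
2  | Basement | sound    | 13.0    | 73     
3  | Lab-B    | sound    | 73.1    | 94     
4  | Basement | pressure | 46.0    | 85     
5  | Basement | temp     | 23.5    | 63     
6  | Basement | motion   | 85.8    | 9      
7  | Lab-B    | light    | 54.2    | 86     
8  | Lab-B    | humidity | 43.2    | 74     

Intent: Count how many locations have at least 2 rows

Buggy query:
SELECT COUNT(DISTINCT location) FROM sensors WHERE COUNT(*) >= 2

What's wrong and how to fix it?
Bug: WHERE filters individual rows, not groups, so a group-level COUNT is invalid there

Fix: Group first with HAVING COUNT(*) >= 2, then COUNT the resulting groups

Corrected query:
SELECT COUNT(*) FROM (SELECT location FROM sensors GROUP BY location HAVING COUNT(*) >= 2)

Result:
COUNT(*)
--------
2       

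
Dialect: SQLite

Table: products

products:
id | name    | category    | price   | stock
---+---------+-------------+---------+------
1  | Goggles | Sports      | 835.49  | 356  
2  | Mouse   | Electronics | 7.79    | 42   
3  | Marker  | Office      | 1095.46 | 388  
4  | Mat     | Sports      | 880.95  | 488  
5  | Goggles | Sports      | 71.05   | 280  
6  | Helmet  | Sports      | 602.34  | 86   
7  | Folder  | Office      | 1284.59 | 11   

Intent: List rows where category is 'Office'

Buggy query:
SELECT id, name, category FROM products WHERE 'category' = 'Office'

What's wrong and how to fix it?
Bug: Single quotes denote string literals in SQL; the column name is being compared as a constant string

Fix: Reference the column as category without single quotes

Corrected query:
SELECT id, name, category FROM products WHERE category = 'Office'

Result:
id | name   | category
---+--------+---------
3  | Marker | Office  
7  | Folder | Office  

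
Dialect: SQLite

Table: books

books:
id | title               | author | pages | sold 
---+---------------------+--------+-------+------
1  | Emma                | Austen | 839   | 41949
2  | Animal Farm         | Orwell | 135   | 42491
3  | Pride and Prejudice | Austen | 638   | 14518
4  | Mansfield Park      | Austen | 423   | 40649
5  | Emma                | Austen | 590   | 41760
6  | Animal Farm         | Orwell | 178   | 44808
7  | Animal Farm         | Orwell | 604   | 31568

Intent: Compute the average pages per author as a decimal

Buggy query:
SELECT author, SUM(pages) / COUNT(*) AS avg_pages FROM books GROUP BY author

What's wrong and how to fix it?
Bug: SUM(pages) and COUNT(*) are both integers; the division truncates the fractional part

Fix: Multiply by 1.0 (or CAST to REAL) to force floating-point division

Corrected query:
SELECT author, SUM(pages) * 1.0 / COUNT(*) AS avg_pages FROM books GROUP BY author

Result:
author | avg_pages 
-------+-----------
Austen | 622.5     
Orwell | 305.666667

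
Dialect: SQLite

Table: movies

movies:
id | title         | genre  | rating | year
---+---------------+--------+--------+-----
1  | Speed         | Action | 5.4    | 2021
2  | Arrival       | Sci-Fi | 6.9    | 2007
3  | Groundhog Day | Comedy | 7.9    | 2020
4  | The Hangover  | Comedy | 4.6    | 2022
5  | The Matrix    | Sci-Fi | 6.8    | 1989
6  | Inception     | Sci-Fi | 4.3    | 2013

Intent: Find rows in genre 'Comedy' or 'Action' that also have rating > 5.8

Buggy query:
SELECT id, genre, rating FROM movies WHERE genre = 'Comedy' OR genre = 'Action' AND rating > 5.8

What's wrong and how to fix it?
Bug: Without parentheses, AND is evaluated before OR, so the rating filter only applies to the 'Action' branch

Fix: Add parentheses around the OR so the AND applies to both alternatives

Corrected query:
SELECT id, genre, rating FROM movies WHERE (genre = 'Comedy' OR genre = 'Action') AND rating > 5.8

Result:
id | genre  | rating
---+--------+-------
3  | Comedy | 7.9   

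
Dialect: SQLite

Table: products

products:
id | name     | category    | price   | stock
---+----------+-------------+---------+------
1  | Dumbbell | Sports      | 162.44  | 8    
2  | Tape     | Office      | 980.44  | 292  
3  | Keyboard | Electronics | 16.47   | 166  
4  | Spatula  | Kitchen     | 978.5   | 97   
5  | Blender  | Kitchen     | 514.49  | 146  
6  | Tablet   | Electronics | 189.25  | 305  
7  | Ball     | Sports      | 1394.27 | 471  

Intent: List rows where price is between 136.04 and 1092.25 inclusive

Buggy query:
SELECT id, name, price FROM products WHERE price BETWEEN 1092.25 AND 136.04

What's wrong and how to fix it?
Bug: BETWEEN expects the lower bound first; with 1092.25 AND 136.04 the range is empty

Fix: Swap the bounds so the smaller value comes first

Corrected query:
SELECT id, name, price FROM products WHERE price BETWEEN 136.04 AND 1092.25

Result:
id | name     | price 
---+----------+-------
1  | Dumbbell | 162.44
2  | Tape     | 980.44
4  | Spatula  | 978.5 
5  | Blender  | 514.49
6  | Tablet   | 189.25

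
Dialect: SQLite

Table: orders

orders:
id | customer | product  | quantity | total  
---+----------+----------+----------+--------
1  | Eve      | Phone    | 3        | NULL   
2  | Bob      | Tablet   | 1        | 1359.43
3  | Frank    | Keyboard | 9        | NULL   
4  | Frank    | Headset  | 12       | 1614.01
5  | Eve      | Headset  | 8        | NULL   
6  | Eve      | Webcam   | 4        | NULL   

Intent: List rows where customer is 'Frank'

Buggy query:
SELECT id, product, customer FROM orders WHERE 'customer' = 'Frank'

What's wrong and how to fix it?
Bug: 'customer' in single quotes is a string literal, not the column; the comparison is literal-vs-literal and never true

Fix: Reference the column as customer without single quotes

Corrected query:
SELECT id, product, customer FROM orders WHERE customer = 'Frank'

Result:
id | product  | customer
---+----------+---------
3  | Keyboard | Frank   
4  | Headset  | Frank   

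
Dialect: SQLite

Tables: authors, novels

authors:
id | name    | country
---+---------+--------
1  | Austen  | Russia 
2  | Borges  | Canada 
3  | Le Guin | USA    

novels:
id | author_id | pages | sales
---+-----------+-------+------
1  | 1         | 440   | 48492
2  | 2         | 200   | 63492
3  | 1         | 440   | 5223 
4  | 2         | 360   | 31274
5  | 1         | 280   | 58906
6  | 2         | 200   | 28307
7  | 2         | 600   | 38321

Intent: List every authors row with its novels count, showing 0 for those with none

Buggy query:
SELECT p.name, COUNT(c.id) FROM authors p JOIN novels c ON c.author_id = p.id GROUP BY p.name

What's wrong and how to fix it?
Bug: An inner join excludes parents with zero children

Fix: Switch to LEFT JOIN to retain unmatched parent rows

Corrected query:
SELECT p.name, COUNT(c.id) FROM authors p LEFT JOIN novels c ON c.author_id = p.id GROUP BY p.name

Result:
name    | COUNT(c.id)
--------+------------
Austen  | 3          
Borges  | 4          
Le Guin | 0          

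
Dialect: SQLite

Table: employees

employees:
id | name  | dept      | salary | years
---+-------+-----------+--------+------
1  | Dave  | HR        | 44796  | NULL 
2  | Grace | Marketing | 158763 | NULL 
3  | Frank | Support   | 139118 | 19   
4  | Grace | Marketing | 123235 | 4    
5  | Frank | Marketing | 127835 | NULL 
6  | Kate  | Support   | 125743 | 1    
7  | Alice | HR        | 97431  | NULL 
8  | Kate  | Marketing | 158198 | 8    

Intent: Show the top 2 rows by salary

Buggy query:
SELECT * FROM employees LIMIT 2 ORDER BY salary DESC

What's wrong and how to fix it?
Bug: LIMIT must come after ORDER BY

Fix: Sort with ORDER BY, then apply LIMIT

Corrected query:
SELECT * FROM employees ORDER BY salary DESC LIMIT 2

Result:
id | name  | dept      | salary | years
---+-------+-----------+--------+------
2  | Grace | Marketing | 158763 | NULL 
8  | Kate  | Marketing | 158198 | 8    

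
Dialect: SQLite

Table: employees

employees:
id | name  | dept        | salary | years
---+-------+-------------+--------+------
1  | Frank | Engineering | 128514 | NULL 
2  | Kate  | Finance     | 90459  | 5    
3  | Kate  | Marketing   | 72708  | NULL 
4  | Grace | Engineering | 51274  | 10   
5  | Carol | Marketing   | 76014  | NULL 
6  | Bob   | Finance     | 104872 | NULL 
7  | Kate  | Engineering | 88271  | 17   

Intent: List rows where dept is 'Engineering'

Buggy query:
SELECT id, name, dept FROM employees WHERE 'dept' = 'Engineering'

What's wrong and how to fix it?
Bug: Single quotes denote string literals in SQL; the column name is being compared as a constant string

Fix: Reference the column as dept without single quotes

Corrected query:
SELECT id, name, dept FROM employees WHERE dept = 'Engineering'

Result:
id | name  | dept       
---+-------+------------
1  | Frank | Engineering
4  | Grace | Engineering
7  | Kate  | Engineering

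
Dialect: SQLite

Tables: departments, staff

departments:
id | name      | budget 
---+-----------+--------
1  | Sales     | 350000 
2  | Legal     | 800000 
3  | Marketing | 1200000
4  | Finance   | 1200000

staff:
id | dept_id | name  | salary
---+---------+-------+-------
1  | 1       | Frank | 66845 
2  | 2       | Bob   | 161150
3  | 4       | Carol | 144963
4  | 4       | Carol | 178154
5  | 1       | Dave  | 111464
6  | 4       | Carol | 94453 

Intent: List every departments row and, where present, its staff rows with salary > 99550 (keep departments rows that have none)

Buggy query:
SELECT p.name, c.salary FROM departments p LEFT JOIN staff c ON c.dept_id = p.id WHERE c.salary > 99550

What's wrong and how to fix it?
Bug: Filtering c.salary in WHERE discards the NULL rows produced by LEFT JOIN, turning it into an inner join

Fix: Move the right-table condition into the ON clause so unmatched parents are kept

Corrected query:
SELECT p.name, c.salary FROM departments p LEFT JOIN staff c ON c.dept_id = p.id AND c.salary > 99550

Result:
name      | salary
----------+-------
Sales     | 111464
Legal     | 161150
Marketing | NULL  
Finance   | 144963
Finance   | 178154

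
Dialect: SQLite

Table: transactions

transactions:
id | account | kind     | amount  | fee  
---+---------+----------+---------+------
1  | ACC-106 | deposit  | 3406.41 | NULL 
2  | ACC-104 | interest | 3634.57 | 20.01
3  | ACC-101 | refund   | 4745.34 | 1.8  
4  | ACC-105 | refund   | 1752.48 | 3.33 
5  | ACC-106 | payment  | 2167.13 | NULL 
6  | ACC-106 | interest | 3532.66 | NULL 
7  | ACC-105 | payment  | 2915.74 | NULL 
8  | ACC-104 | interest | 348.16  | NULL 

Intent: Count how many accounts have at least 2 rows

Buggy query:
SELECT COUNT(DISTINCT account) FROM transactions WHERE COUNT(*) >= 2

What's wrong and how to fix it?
Bug: COUNT(*) cannot appear in WHERE; the per-group count doesn't exist yet

Fix: Group first with HAVING COUNT(*) >= 2, then COUNT the resulting groups

Corrected query:
SELECT COUNT(*) FROM (SELECT account FROM transactions GROUP BY account HAVING COUNT(*) >= 2)

Result:
COUNT(*)
--------
3       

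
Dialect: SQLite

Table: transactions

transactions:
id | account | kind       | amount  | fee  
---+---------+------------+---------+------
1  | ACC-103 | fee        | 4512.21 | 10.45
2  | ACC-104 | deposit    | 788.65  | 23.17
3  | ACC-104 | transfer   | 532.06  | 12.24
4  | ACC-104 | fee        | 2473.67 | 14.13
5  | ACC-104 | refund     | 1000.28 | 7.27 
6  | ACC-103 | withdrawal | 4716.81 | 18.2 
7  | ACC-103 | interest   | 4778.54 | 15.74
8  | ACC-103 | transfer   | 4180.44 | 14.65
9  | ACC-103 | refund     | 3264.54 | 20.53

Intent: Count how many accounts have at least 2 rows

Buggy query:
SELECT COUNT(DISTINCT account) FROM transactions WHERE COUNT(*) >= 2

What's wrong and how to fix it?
Bug: COUNT(*) cannot appear in WHERE; the per-group count doesn't exist yet

Fix: Group first with HAVING COUNT(*) >= 2, then COUNT the resulting groups

Corrected query:
SELECT COUNT(*) FROM (SELECT account FROM transactions GROUP BY account HAVING COUNT(*) >= 2)

Result:
COUNT(*)
--------
2       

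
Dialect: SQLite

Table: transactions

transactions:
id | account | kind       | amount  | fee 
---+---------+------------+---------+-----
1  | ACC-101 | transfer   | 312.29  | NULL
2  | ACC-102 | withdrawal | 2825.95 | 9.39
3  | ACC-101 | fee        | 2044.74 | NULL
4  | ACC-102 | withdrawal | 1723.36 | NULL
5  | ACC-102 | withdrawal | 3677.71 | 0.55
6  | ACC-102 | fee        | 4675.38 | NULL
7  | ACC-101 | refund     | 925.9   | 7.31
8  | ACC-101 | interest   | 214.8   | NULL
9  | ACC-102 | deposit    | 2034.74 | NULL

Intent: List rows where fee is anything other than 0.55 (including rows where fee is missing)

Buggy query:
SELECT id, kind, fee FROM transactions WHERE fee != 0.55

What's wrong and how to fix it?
Bug: Inequality against NULL is unknown, not true; rows with NULL are dropped

Fix: Handle NULL separately with IS NULL alongside the inequality

Corrected query:
SELECT id, kind, fee FROM transactions WHERE fee != 0.55 OR fee IS NULL

Result:
id | kind       | fee 
---+------------+-----
1  | transfer   | NULL
2  | withdrawal | 9.39
3  | fee        | NULL
4  | withdrawal | NULL
6  | fee        | NULL
7  | refund     | 7.31
8  | interest   | NULL
9  | deposit    | NULL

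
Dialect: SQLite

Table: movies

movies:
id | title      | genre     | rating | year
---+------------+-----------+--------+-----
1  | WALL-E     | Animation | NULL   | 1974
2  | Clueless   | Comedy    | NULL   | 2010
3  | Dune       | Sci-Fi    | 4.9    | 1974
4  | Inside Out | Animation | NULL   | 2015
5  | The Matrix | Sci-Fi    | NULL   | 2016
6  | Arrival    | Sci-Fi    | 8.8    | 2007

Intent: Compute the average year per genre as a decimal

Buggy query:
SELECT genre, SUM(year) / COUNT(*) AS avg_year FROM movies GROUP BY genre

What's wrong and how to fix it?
Bug: SUM(year) and COUNT(*) are both integers; the division truncates the fractional part

Fix: Multiply by 1.0 (or CAST to REAL) to force floating-point division

Corrected query:
SELECT genre, SUM(year) * 1.0 / COUNT(*) AS avg_year FROM movies GROUP BY genre

Result:
genre     | avg_year
----------+---------
Animation | 1994.5  
Comedy    | 2010    
Sci-Fi    | 1999    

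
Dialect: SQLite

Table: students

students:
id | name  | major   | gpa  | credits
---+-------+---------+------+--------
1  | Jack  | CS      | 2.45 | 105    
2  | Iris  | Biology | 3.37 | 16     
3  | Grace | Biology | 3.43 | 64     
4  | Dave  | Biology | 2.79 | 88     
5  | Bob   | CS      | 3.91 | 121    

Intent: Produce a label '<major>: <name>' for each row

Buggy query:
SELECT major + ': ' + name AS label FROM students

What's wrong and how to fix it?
Bug: SQLite uses || for string concatenation; + coerces text to numbers (yielding 0)

Fix: Replace + with || to concatenate text

Corrected query:
SELECT major || ': ' || name AS label FROM students

Result:
label         
--------------
CS: Jack      
Biology: Iris 
Biology: Grace
Biology: Dave 
CS: Bob       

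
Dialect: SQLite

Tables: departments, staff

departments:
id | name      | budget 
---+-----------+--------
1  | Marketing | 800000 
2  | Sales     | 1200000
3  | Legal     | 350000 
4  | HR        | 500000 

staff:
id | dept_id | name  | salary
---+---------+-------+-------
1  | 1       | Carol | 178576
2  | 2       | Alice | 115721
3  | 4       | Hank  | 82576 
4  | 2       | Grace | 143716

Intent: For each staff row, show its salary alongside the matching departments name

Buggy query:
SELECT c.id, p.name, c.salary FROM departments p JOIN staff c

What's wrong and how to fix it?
Bug: Missing join condition: each staff row is matched to all departments rows instead of just its own

Fix: Specify the join condition linking the foreign key to the parent id

Corrected query:
SELECT c.id, p.name, c.salary FROM departments p JOIN staff c ON c.dept_id = p.id

Result:
id | name      | salary
---+-----------+-------
1  | Marketing | 178576
2  | Sales     | 115721
3  | HR        | 82576 
4  | Sales     | 143716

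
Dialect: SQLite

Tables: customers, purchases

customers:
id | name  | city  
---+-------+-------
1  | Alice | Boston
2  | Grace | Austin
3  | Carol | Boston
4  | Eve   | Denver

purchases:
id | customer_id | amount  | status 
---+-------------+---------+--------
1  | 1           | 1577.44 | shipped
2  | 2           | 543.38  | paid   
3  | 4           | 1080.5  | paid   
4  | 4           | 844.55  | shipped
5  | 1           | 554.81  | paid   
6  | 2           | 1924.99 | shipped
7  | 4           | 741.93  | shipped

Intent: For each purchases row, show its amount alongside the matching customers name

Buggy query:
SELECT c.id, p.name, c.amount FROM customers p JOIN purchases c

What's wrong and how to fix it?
Bug: JOIN with no ON clause produces a cartesian product; every purchases row pairs with every customers row

Fix: Specify the join condition linking the foreign key to the parent id

Corrected query:
SELECT c.id, p.name, c.amount FROM customers p JOIN purchases c ON c.customer_id = p.id

Result:
id | name  | amount 
---+-------+--------
1  | Alice | 1577.44
2  | Grace | 543.38 
3  | Eve   | 1080.5 
4  | Eve   | 844.55 
5  | Alice | 554.81 
6  | Grace | 1924.99
7  | Eve   | 741.93 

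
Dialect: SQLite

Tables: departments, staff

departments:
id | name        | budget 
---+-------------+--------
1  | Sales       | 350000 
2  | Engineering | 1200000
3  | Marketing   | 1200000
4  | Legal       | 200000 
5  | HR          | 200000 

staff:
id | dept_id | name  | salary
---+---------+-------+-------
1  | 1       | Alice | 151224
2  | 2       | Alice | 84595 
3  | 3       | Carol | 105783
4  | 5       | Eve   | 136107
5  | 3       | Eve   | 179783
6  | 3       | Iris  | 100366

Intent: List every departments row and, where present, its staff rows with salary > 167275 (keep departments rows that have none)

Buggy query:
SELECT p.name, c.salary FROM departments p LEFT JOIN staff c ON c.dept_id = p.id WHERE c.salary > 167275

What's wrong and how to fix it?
Bug: Filtering c.salary in WHERE discards the NULL rows produced by LEFT JOIN, turning it into an inner join

Fix: Move the right-table condition into the ON clause so unmatched parents are kept

Corrected query:
SELECT p.name, c.salary FROM departments p LEFT JOIN staff c ON c.dept_id = p.id AND c.salary > 167275

Result:
name        | salary
------------+-------
Sales       | NULL  
Engineering | NULL  
Marketing   | 179783
Legal       | NULL  
HR          | NULL  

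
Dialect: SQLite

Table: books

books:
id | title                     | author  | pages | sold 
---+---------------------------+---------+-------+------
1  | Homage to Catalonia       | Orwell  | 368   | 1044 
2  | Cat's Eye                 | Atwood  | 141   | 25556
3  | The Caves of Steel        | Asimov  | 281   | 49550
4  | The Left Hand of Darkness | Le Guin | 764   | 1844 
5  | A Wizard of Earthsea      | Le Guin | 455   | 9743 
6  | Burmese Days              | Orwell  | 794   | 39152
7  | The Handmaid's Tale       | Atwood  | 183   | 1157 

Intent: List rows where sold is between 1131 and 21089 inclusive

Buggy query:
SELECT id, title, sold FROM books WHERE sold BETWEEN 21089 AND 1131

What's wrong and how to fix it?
Bug: The bounds are reversed; BETWEEN a AND b requires a <= b to match anything

Fix: Write BETWEEN 1131 AND 21089

Corrected query:
SELECT id, title, sold FROM books WHERE sold BETWEEN 1131 AND 21089

Result:
id | title                     | sold
---+---------------------------+-----
4  | The Left Hand of Darkness | 1844
5  | A Wizard of Earthsea      | 9743
7  | The Handmaid's Tale       | 1157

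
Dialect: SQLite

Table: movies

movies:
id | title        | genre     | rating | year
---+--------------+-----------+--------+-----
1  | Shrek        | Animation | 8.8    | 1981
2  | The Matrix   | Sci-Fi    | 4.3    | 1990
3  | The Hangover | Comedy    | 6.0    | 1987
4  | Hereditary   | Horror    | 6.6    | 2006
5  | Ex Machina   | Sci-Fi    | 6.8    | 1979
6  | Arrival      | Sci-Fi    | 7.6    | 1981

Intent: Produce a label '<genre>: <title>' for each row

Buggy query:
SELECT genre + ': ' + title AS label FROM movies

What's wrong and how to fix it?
Bug: SQLite uses || for string concatenation; + coerces text to numbers (yielding 0)

Fix: Use the || operator for string concatenation

Corrected query:
SELECT genre || ': ' || title AS label FROM movies

Result:
label               
--------------------
Animation: Shrek    
Sci-Fi: The Matrix  
Comedy: The Hangover
Horror: Hereditary  
Sci-Fi: Ex Machina  
Sci-Fi: Arrival     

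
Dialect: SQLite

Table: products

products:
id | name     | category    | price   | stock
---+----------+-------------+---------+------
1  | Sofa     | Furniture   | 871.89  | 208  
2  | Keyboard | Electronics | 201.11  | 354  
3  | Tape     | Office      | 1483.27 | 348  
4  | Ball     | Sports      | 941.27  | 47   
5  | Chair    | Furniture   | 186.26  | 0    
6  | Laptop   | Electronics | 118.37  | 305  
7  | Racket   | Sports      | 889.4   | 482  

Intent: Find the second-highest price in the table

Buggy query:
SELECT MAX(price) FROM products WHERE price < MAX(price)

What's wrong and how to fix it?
Bug: The inner MAX is an aggregate inside WHERE, which is not allowed

Fix: Compute the overall MAX in a subquery, then take MAX of rows below it

Corrected query:
SELECT MAX(price) FROM products WHERE price < (SELECT MAX(price) FROM products)

Result:
MAX(price)
----------
941.27    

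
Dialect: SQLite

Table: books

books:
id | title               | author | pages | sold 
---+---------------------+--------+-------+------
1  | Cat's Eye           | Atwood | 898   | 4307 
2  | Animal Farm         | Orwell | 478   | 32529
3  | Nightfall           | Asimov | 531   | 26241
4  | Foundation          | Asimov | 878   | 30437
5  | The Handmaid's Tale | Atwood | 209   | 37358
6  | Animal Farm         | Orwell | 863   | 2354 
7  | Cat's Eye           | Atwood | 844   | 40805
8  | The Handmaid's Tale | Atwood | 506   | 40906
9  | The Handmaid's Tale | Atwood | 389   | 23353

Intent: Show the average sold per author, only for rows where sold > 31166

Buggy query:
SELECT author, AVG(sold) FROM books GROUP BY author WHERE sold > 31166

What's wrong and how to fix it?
Bug: Row-level WHERE must come before GROUP BY in the clause order

Fix: Place WHERE between FROM and GROUP BY

Corrected query:
SELECT author, AVG(sold) FROM books WHERE sold > 31166 GROUP BY author

Result:
author | AVG(sold)   
-------+-------------
Atwood | 39689.666667
Orwell | 32529       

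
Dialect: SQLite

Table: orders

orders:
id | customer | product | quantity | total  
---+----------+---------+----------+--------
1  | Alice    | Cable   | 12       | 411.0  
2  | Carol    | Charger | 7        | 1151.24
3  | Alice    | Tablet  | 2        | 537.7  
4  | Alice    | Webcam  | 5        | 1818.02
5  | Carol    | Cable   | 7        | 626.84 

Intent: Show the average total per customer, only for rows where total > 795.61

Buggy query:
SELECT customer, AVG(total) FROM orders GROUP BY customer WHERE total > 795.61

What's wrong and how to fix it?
Bug: WHERE cannot follow GROUP BY

Fix: Move the WHERE clause before GROUP BY

Corrected query:
SELECT customer, AVG(total) FROM orders WHERE total > 795.61 GROUP BY customer

Result:
customer | AVG(total)
---------+-----------
Alice    | 1818.02   
Carol    | 1151.24   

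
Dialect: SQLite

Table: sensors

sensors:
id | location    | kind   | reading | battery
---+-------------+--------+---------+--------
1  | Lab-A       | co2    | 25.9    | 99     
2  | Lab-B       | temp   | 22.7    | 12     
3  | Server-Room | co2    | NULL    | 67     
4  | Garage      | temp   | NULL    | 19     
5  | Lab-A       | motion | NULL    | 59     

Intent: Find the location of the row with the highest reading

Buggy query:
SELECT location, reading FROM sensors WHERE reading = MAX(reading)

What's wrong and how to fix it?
Bug: WHERE is evaluated per row; an aggregate over the whole table isn't defined there

Fix: Use a subquery: WHERE reading = (SELECT MAX(reading) FROM sensors)

Corrected query:
SELECT location, reading FROM sensors WHERE reading = (SELECT MAX(reading) FROM sensors)

Result:
location | reading
---------+--------
Lab-A    | 25.9   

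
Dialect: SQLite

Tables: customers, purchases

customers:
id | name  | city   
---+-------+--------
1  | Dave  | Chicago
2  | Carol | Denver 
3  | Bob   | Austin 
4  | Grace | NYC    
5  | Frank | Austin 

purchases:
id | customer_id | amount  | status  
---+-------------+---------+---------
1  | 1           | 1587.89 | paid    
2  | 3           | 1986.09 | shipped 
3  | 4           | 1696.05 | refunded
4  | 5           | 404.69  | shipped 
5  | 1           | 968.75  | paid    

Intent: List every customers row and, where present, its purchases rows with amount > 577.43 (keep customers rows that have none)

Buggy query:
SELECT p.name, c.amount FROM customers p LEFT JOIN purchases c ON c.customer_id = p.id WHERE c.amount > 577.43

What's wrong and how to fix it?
Bug: Filtering c.amount in WHERE discards the NULL rows produced by LEFT JOIN, turning it into an inner join

Fix: Move the right-table condition into the ON clause so unmatched parents are kept

Corrected query:
SELECT p.name, c.amount FROM customers p LEFT JOIN purchases c ON c.customer_id = p.id AND c.amount > 577.43

Result:
name  | amount 
------+--------
Dave  | 968.75 
Dave  | 1587.89
Carol | NULL   
Bob   | 1986.09
Grace | 1696.05
Frank | NULL   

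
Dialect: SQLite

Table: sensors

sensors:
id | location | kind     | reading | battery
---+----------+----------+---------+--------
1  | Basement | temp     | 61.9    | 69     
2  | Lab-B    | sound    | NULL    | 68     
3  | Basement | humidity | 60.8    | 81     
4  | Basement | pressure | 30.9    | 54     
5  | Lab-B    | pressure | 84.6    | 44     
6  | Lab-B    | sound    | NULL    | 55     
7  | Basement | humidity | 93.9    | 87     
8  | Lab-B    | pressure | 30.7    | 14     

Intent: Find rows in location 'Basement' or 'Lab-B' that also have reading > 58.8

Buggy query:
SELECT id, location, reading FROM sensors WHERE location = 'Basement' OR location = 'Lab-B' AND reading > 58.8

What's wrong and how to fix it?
Bug: AND binds tighter than OR, so this parses as location = 'Basement' OR (location = 'Lab-B' AND reading > 58.8)

Fix: Add parentheses around the OR so the AND applies to both alternatives

Corrected query:
SELECT id, location, reading FROM sensors WHERE (location = 'Basement' OR location = 'Lab-B') AND reading > 58.8

Result:
id | location | reading
---+----------+--------
1  | Basement | 61.9   
3  | Basement | 60.8   
5  | Lab-B    | 84.6   
7  | Basement | 93.9   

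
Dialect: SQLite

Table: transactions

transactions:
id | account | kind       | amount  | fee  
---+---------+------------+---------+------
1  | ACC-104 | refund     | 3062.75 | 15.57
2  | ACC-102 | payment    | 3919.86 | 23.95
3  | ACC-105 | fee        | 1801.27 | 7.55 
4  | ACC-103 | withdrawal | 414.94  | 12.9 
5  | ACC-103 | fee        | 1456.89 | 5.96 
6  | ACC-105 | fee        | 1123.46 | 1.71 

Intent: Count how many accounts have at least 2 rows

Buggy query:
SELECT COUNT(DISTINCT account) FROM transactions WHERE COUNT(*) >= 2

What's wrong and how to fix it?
Bug: COUNT(*) cannot appear in WHERE; the per-group count doesn't exist yet

Fix: Group first with HAVING COUNT(*) >= 2, then COUNT the resulting groups

Corrected query:
SELECT COUNT(*) FROM (SELECT account FROM transactions GROUP BY account HAVING COUNT(*) >= 2)

Result:
COUNT(*)
--------
2       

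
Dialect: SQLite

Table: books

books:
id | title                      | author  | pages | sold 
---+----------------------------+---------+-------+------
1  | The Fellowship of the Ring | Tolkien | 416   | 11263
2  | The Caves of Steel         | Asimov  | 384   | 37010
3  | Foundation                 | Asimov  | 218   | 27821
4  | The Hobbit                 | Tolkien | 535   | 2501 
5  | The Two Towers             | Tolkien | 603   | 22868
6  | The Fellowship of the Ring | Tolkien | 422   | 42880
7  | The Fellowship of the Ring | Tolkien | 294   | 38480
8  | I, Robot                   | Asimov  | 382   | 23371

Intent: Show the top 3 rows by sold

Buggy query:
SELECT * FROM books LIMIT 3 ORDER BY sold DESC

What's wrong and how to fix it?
Bug: ORDER BY cannot follow LIMIT; LIMIT is the final clause

Fix: Swap the clauses: ORDER BY first, then LIMIT

Corrected query:
SELECT * FROM books ORDER BY sold DESC LIMIT 3

Result:
id | title                      | author  | pages | sold 
---+----------------------------+---------+-------+------
6  | The Fellowship of the Ring | Tolkien | 422   | 42880
7  | The Fellowship of the Ring | Tolkien | 294   | 38480
2  | The Caves of Steel         | Asimov  | 384   | 37010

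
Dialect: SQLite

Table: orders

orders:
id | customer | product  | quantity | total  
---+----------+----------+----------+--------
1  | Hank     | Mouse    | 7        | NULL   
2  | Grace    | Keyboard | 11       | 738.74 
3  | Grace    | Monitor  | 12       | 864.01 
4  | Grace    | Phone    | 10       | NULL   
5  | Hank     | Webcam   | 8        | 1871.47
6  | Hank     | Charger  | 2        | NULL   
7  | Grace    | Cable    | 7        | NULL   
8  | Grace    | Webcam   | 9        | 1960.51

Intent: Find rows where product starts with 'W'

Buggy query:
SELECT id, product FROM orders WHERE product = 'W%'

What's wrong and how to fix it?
Bug: '=' compares the literal string including the % character; pattern matching needs LIKE

Fix: Replace '=' with LIKE so 'W%' is treated as a pattern

Corrected query:
SELECT id, product FROM orders WHERE product LIKE 'W%'

Result:
id | product
---+--------
5  | Webcam 
8  | Webcam 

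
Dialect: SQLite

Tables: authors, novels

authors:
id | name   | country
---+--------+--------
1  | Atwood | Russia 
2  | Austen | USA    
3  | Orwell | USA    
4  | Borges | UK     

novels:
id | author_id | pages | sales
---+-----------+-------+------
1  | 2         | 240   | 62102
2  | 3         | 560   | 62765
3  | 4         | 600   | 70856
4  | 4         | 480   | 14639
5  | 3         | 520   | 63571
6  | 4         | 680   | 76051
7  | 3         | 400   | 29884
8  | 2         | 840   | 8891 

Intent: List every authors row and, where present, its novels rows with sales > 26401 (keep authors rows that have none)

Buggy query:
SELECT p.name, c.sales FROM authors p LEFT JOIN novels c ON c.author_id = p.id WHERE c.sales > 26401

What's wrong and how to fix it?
Bug: A WHERE condition on the right-hand table after LEFT JOIN drops unmatched parents

Fix: Move the right-table condition into the ON clause so unmatched parents are kept

Corrected query:
SELECT p.name, c.sales FROM authors p LEFT JOIN novels c ON c.author_id = p.id AND c.sales > 26401

Result:
name   | sales
-------+------
Atwood | NULL 
Austen | 62102
Orwell | 29884
Orwell | 62765
Orwell | 63571
Borges | 70856
Borges | 76051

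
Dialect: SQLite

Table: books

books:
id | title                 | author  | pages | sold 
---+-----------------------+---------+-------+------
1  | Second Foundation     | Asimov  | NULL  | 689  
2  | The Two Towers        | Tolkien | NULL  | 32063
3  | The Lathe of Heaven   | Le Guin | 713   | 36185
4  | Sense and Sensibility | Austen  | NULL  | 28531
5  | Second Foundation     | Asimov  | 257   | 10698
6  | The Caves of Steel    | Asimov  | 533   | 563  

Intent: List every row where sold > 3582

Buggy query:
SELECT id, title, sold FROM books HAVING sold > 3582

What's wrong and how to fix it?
Bug: HAVING filters the output of aggregation, but this query has no GROUP BY and no aggregate functions, so SQLite rejects it (HAVING clause on a non-aggregate query); the condition here is per row

Fix: Replace HAVING with WHERE since the condition applies to individual rows

Corrected query:
SELECT id, title, sold FROM books WHERE sold > 3582

Result:
id | title                 | sold 
---+-----------------------+------
2  | The Two Towers        | 32063
3  | The Lathe of Heaven   | 36185
4  | Sense and Sensibility | 28531
5  | Second Foundation     | 10698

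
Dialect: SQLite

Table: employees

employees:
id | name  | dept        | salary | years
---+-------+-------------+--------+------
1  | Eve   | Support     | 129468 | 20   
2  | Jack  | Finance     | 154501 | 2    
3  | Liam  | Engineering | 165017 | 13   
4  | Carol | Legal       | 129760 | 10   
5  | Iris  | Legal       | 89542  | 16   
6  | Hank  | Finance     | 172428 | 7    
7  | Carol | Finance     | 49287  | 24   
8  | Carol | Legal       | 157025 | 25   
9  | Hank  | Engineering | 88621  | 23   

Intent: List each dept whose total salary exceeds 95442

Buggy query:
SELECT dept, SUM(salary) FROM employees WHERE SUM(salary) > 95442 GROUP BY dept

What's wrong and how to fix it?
Bug: Aggregate functions cannot appear in a WHERE clause

Fix: Move the aggregate condition to a HAVING clause

Corrected query:
SELECT dept, SUM(salary) FROM employees GROUP BY dept HAVING SUM(salary) > 95442

Result:
dept        | SUM(salary)
------------+------------
Engineering | 253638     
Finance     | 376216     
Legal       | 376327     
Support     | 129468     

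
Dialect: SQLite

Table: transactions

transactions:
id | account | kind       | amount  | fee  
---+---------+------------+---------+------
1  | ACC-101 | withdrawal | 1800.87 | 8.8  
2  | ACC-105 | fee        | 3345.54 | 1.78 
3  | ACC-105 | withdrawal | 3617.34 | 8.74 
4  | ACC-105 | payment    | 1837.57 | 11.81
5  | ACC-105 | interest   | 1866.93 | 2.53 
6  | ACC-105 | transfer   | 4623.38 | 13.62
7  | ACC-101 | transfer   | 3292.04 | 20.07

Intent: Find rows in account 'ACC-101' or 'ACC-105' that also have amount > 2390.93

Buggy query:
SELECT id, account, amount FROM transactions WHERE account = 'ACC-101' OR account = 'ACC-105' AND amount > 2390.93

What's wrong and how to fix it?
Bug: AND binds tighter than OR, so this parses as account = 'ACC-101' OR (account = 'ACC-105' AND amount > 2390.93)

Fix: Add parentheses around the OR so the AND applies to both alternatives

Corrected query:
SELECT id, account, amount FROM transactions WHERE (account = 'ACC-101' OR account = 'ACC-105') AND amount > 2390.93

Result:
id | account | amount 
---+---------+--------
2  | ACC-105 | 3345.54
3  | ACC-105 | 3617.34
6  | ACC-105 | 4623.38
7  | ACC-101 | 3292.04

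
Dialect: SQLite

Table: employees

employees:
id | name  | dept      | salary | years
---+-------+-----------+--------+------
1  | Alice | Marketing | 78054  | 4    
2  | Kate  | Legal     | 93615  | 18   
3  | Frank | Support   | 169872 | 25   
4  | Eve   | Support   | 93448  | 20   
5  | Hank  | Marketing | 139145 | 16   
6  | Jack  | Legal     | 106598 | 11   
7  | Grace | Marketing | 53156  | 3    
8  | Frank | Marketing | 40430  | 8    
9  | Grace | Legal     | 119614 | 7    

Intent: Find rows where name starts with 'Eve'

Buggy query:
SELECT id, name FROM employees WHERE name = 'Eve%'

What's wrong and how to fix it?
Bug: '=' compares the literal string including the % character; pattern matching needs LIKE

Fix: Replace '=' with LIKE so 'Eve%' is treated as a pattern

Corrected query:
SELECT id, name FROM employees WHERE name LIKE 'Eve%'

Result:
id | name
---+-----
4  | Eve 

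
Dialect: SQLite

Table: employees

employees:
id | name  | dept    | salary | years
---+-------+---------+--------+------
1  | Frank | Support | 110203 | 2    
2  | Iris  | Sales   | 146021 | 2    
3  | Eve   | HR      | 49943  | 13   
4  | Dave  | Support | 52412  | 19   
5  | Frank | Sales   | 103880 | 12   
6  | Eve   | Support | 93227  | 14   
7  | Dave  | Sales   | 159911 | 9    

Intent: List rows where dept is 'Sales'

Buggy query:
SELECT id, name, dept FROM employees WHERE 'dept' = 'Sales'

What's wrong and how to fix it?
Bug: Single quotes denote string literals in SQL; the column name is being compared as a constant string

Fix: Reference the column as dept without single quotes

Corrected query:
SELECT id, name, dept FROM employees WHERE dept = 'Sales'

Result:
id | name  | dept 
---+-------+------
2  | Iris  | Sales
5  | Frank | Sales
7  | Dave  | Sales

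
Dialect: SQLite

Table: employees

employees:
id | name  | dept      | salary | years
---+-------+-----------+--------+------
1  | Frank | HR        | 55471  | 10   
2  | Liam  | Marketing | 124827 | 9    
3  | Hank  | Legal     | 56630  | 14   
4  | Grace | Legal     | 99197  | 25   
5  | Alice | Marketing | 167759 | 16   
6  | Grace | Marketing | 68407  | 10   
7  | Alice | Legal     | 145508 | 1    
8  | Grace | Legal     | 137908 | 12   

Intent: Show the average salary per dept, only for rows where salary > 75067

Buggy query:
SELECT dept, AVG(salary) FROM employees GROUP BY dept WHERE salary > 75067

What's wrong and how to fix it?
Bug: Row-level WHERE must come before GROUP BY in the clause order

Fix: Place WHERE between FROM and GROUP BY

Corrected query:
SELECT dept, AVG(salary) FROM employees WHERE salary > 75067 GROUP BY dept

Result:
dept      | AVG(salary)  
----------+--------------
Legal     | 127537.666667
Marketing | 146293       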